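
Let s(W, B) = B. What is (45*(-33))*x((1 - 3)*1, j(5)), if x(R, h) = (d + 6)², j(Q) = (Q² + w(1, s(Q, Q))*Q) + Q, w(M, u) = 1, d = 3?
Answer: -120285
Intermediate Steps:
j(Q) = Q² + 2*Q (j(Q) = (Q² + 1*Q) + Q = (Q² + Q) + Q = (Q + Q²) + Q = Q² + 2*Q)
x(R, h) = 81 (x(R, h) = (3 + 6)² = 9² = 81)
(45*(-33))*x((1 - 3)*1, j(5)) = (45*(-33))*81 = -1485*81 = -120285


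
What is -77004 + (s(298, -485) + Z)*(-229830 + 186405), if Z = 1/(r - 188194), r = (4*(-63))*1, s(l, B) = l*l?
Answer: -726721402562559/188446 ≈ -3.8564e+9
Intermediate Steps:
s(l, B) = l²
r = -252 (r = -252*1 = -252)
Z = -1/188446 (Z = 1/(-252 - 188194) = 1/(-188446) = -1/188446 ≈ -5.3066e-6)
-77004 + (s(298, -485) + Z)*(-229830 + 186405) = -77004 + (298² - 1/188446)*(-229830 + 186405) = -77004 + (88804 - 1/188446)*(-43425) = -77004 + (16734758583/188446)*(-43425) = -77004 - 726706891466775/188446 = -726721402562559/188446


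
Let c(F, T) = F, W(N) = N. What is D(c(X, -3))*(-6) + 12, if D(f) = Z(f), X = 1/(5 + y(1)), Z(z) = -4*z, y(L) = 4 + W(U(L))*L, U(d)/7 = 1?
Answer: 27/2 ≈ 13.500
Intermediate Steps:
U(d) = 7 (U(d) = 7*1 = 7)
y(L) = 4 + 7*L
X = 1/16 (X = 1/(5 + (4 + 7*1)) = 1/(5 + (4 + 7)) = 1/(5 + 11) = 1/16 ≈ 0.062500)
D(f) = -4*f
D(c(X, -3))*(-6) + 12 = -4*1/16*(-6) + 12 = -1/4*(-6) + 12 = 3/2 + 12 = 27/2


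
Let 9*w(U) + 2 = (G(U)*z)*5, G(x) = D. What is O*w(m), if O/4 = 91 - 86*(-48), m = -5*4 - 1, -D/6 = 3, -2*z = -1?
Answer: -793172/9 ≈ -88130.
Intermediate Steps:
z = ½ (z = -½*(-1) = ½ ≈ 0.50000)
D = -18 (D = -6*3 = -18)
G(x) = -18
m = -21 (m = -20 - 1 = -21)
w(U) = -47/9 (w(U) = -2/9 + (-18*½*5)/9 = -2/9 + (-9*5)/9 = -2/9 + (⅑)*(-45) = -2/9 - 5 = -47/9)
O = 16876 (O = 4*(91 - 86*(-48)) = 4*(91 + 4128) = 4*4219 = 16876)
O*w(m) = 16876*(-47/9) = -793172/9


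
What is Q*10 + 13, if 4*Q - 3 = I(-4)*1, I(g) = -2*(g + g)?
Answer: 121/2 ≈ 60.500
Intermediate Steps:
I(g) = -4*g
Q = 19/4 (Q = 3/4 + (-4*(-4)*1)/4 = 3/4 + (16*1)/4 = 3/4 + (1/4)*16 = 3/4 + 4 = 19/4 ≈ 4.7500)
Q*10 + 13 = (19/4)*10 + 13 = 95/2 + 13 = 121/2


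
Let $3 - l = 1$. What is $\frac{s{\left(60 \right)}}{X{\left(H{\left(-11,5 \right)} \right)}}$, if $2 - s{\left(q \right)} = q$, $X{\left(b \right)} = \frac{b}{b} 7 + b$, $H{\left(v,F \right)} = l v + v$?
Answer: $\frac{29}{13} \approx 2.2308$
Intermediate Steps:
$l = 2$ ($l = 3 - 1 = 2$)
$H{\left(v,F \right)} = 3 v$ ($H{\left(v,F \right)} = 2 v + v = 3 v$)
$X{\left(b \right)} = 7 + b$ ($X{\left(b \right)} = 1 \cdot 7 + b = 7 + b$)
$s{\left(q \right)} = 2 - q$
$\frac{s{\left(60 \right)}}{X{\left(H{\left(-11,5 \right)} \right)}} = \frac{2 - 60}{7 + 3 \left(-11\right)} = \frac{2 - 60}{7 - 33} = - \frac{58}{-26} = \left(-58\right) \left(- \frac{1}{26}\right) = \frac{29}{13}$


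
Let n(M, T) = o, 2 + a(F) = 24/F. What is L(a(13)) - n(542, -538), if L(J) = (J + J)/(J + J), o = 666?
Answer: -665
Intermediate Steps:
a(F) = -2 + 24/F
L(J) = 1 (L(J) = (2*J)/((2*J)) = (2*J)*(1/(2*J)) = 1)
n(M, T) = 666
L(a(13)) - n(542, -538) = 1 - 1*666 = 1 - 666 = -665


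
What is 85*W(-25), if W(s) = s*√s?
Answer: -10625*I ≈ -10625.0*I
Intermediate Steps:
W(s) = s^(3/2)
85*W(-25) = 85*(-25)^(3/2) = 85*(-125*I) = -10625*I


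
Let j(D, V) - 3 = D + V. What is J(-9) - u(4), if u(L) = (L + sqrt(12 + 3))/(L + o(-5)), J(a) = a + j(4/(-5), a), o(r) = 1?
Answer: -83/5 - sqrt(15)/5 ≈ -17.375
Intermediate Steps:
j(D, V) = 3 + D + V (j(D, V) = 3 + (D + V) = 3 + D + V)
J(a) = 11/5 + 2*a (J(a) = a + (3 + 4/(-5) + a) = a + (3 + 4*(-1/5) + a) = a + (3 - 4/5 + a) = a + (11/5 + a) = 11/5 + 2*a)
u(L) = (L + sqrt(15))/(1 + L) (u(L) = (L + sqrt(12 + 3))/(L + 1) = (L + sqrt(15))/(1 + L))
J(-9) - u(4) = (11/5 + 2*(-9)) - (4 + sqrt(15))/(1 + 4) = (11/5 - 18) - (4 + sqrt(15))/5 = -79/5 - (4 + sqrt(15))/5 = -79/5 - (4/5 + sqrt(15)/5) = -79/5 + (-4/5 - sqrt(15)/5) = -83/5 - sqrt(15)/5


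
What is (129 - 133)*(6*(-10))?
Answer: 240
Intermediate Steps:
(129 - 133)*(6*(-10)) = -4*(-60) = 240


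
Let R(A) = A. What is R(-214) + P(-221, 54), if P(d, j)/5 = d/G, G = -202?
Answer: -42123/202 ≈ -208.53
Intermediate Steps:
P(d, j) = -5*d/202 (P(d, j) = 5*(d/(-202)) = 5*(d*(-1/202)) = 5*(-d/202) = -5*d/202)
R(-214) + P(-221, 54) = -214 - 5/202*(-221) = -214 + 1105/202 = -42123/202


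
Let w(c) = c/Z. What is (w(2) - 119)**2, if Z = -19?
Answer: 5121169/361 ≈ 14186.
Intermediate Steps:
w(c) = -c/19 (w(c) = c/(-19) = c*(-1/19) = -c/19)
(w(2) - 119)**2 = (-1/19*2 - 119)**2 = (-2/19 - 119)**2 = (-2263/19)**2 = 5121169/361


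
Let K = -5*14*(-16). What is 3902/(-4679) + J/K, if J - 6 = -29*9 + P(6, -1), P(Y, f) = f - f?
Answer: -1112677/1048096 ≈ -1.0616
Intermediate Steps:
P(Y, f) = 0
J = -255 (J = 6 + (-29*9 + 0) = 6 + (-261 + 0) = 6 - 261 = -255)
K = 1120 (K = -70*(-16) = 1120)
3902/(-4679) + J/K = 3902/(-4679) - 255/1120 = 3902*(-1/4679) - 255*1/1120 = -3902/4679 - 51/224 = -1112677/1048096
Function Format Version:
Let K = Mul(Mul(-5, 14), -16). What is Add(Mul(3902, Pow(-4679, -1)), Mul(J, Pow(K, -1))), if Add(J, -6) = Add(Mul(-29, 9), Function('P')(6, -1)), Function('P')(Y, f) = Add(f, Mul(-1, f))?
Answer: Rational(-1112677, 1048096) ≈ -1.0616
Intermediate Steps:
Function('P')(Y, f) = 0
J = -255 (J = Add(6, Add(Mul(-29, 9), 0)) = Add(6, Add(-261, 0)) = Add(6, -261) = -255)
K = 1120 (K = Mul(-70, -16) = 1120)
Add(Mul(3902, Pow(-4679, -1)), Mul(J, Pow(K, -1))) = Add(Mul(3902, Pow(-4679, -1)), Mul(-255, Pow(1120, -1))) = Add(Mul(3902, Rational(-1, 4679)), Mul(-255, Rational(1, 1120))) = Add(Rational(-3902, 4679), Rational(-51, 224)) = Rational(-1112677, 1048096)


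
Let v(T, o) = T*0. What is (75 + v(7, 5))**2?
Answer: 5625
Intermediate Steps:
v(T, o) = 0
(75 + v(7, 5))**2 = (75 + 0)**2 = 75**2 = 5625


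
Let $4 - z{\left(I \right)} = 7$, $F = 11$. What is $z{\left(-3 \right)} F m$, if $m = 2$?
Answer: $-66$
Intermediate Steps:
$z{\left(I \right)} = -3$ ($z{\left(I \right)} = 4 - 7 = -3$)
$z{\left(-3 \right)} F m = \left(-3\right) 11 \cdot 2 = \left(-33\right) 2 = -66$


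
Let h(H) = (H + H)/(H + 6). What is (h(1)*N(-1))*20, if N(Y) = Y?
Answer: -40/7 ≈ -5.7143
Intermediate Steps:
h(H) = 2*H/(6 + H) (h(H) = (2*H)/(6 + H) = 2*H/(6 + H))
(h(1)*N(-1))*20 = ((2*1/(6 + 1))*(-1))*20 = ((2*1/7)*(-1))*20 = ((2*1*(1/7))*(-1))*20 = ((2/7)*(-1))*20 = -2/7*20 = -40/7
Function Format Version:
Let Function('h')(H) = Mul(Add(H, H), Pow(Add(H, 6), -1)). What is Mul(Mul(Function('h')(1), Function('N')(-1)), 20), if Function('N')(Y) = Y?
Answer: Rational(-40, 7) ≈ -5.7143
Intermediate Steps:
Function('h')(H) = Mul(2, H, Pow(Add(6, H), -1)) (Function('h')(H) = Mul(Mul(2, H), Pow(Add(6, H), -1)) = Mul(2, H, Pow(Add(6, H), -1)))
Mul(Mul(Function('h')(1), Function('N')(-1)), 20) = Mul(Mul(Mul(2, 1, Pow(Add(6, 1), -1)), -1), 20) = Mul(Mul(Mul(2, 1, Pow(7, -1)), -1), 20) = Mul(Mul(Mul(2, 1, Rational(1, 7)), -1), 20) = Mul(Mul(Rational(2, 7), -1), 20) = Mul(Rational(-2, 7), 20) = Rational(-40, 7)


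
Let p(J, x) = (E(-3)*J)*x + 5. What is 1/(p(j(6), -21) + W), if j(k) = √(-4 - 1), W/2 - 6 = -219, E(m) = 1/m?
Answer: -421/177486 - 7*I*√5/177486 ≈ -0.002372 - 8.819e-5*I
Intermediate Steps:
W = -426 (W = 12 + 2*(-219) = 12 - 438 = -426)
j(k) = I*√5 (j(k) = √(-5) = I*√5)
p(J, x) = 5 - J*x/3 (p(J, x) = (J/(-3))*x + 5 = (-J/3)*x + 5 = -J*x/3 + 5 = 5 - J*x/3)
1/(p(j(6), -21) + W) = 1/((5 - ⅓*I*√5*(-21)) - 426) = 1/((5 + 7*I*√5) - 426) = 1/(-421 + 7*I*√5)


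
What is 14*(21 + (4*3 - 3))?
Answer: 420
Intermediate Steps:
14*(21 + (4*3 - 3)) = 14*(21 + (12 - 3)) = 14*(21 + 9) = 14*30 = 420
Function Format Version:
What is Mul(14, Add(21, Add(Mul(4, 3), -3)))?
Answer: 420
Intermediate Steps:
Mul(14, Add(21, Add(Mul(4, 3), -3))) = Mul(14, Add(21, Add(12, -3))) = Mul(14, Add(21, 9)) = Mul(14, 30) = 420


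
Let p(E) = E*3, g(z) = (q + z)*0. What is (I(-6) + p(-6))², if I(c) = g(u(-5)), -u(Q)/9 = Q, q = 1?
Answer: 324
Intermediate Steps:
u(Q) = -9*Q
g(z) = 0 (g(z) = (1 + z)*0 = 0)
I(c) = 0
p(E) = 3*E
(I(-6) + p(-6))² = (0 + 3*(-6))² = (0 - 18)² = (-18)² = 324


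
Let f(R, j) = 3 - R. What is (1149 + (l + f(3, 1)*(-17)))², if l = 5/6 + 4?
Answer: 47927929/36 ≈ 1.3313e+6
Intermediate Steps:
l = 29/6 (l = 5*(⅙) + 4 = ⅚ + 4 = 29/6 ≈ 4.8333)
(1149 + (l + f(3, 1)*(-17)))² = (1149 + (29/6 + (3 - 1*3)*(-17)))² = (1149 + (29/6 + (3 - 3)*(-17)))² = (1149 + (29/6 + 0*(-17)))² = (1149 + (29/6 + 0))² = (1149 + 29/6)² = (6923/6)² = 47927929/36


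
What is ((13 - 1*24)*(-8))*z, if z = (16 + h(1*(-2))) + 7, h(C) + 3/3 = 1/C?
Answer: 1892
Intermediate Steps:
h(C) = -1 + 1/C
z = 43/2 (z = (16 + (1 - (-2))/((1*(-2)))) + 7 = (16 + (1 - 1*(-2))/(-2)) + 7 = (16 - (1 + 2)/2) + 7 = (16 - 1/2*3) + 7 = (16 - 3/2) + 7 = 29/2 + 7 = 43/2 ≈ 21.500)
((13 - 1*24)*(-8))*z = ((13 - 1*24)*(-8))*(43/2) = ((13 - 24)*(-8))*(43/2) = -11*(-8)*(43/2) = 88*(43/2) = 1892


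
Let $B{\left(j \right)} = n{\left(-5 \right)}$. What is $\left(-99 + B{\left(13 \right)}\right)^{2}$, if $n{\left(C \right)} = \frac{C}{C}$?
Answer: $9604$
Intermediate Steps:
$n{\left(C \right)} = 1$
$B{\left(j \right)} = 1$
$\left(-99 + B{\left(13 \right)}\right)^{2} = \left(-99 + 1\right)^{2} = \left(-98\right)^{2} = 9604$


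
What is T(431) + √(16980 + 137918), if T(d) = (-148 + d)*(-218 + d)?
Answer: 60279 + √154898 ≈ 60673.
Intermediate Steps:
T(d) = (-218 + d)*(-148 + d)
T(431) + √(16980 + 137918) = (32264 + 431² - 366*431) + √(16980 + 137918) = (32264 + 185761 - 157746) + √154898 = 60279 + √154898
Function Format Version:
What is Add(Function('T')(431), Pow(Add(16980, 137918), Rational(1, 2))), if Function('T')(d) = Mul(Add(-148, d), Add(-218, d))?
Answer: Add(60279, Pow(154898, Rational(1, 2))) ≈ 60673.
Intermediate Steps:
Function('T')(d) = Mul(Add(-218, d), Add(-148, d))
Add(Function('T')(431), Pow(Add(16980, 137918), Rational(1, 2))) = Add(Add(32264, Pow(431, 2), Mul(-366, 431)), Pow(Add(16980, 137918), Rational(1, 2))) = Add(Add(32264, 185761, -157746), Pow(154898, Rational(1, 2))) = Add(60279, Pow(154898, Rational(1, 2)))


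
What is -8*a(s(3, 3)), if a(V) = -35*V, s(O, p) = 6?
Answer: 1680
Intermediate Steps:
-8*a(s(3, 3)) = -(-280)*6 = -8*(-210) = 1680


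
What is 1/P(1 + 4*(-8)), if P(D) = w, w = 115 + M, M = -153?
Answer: -1/38 ≈ -0.026316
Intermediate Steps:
w = -38 (w = 115 - 153 = -38)
P(D) = -38
1/P(1 + 4*(-8)) = 1/(-38) = -1/38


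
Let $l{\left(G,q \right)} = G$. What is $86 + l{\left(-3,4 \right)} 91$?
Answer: $-187$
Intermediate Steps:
$86 + l{\left(-3,4 \right)} 91 = 86 - 273 = -187$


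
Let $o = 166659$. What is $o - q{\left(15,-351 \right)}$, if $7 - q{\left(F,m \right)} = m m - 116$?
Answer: $289737$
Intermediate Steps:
$q{\left(F,m \right)} = 123 - m^{2}$ ($q{\left(F,m \right)} = 7 - \left(m m - 116\right) = 7 - \left(m^{2} - 116\right) = 7 - \left(-116 + m^{2}\right) = 123 - m^{2}$)
$o - q{\left(15,-351 \right)} = 166659 - \left(123 - \left(-351\right)^{2}\right) = 166659 - \left(123 - 123201\right) = 166659 - -123078 = 166659 + 123078 = 289737$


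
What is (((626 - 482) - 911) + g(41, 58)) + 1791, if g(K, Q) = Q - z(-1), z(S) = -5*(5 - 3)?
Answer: 1092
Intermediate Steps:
z(S) = -10 (z(S) = -5*2 = -10)
g(K, Q) = 10 + Q (g(K, Q) = Q - 1*(-10) = Q + 10 = 10 + Q)
(((626 - 482) - 911) + g(41, 58)) + 1791 = (((626 - 482) - 911) + (10 + 58)) + 1791 = ((144 - 911) + 68) + 1791 = (-767 + 68) + 1791 = -699 + 1791 = 1092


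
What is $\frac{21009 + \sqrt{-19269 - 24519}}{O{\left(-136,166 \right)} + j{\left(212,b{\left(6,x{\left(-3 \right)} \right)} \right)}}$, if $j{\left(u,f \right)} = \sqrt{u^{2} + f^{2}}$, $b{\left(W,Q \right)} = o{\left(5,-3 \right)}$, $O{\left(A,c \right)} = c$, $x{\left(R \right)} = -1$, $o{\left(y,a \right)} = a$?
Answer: $- \frac{1162498}{5799} + \frac{7003 \sqrt{44953}}{5799} - \frac{332 i \sqrt{10947}}{17397} + \frac{2 i \sqrt{492100491}}{17397} \approx 55.576 + 0.55356 i$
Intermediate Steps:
$b{\left(W,Q \right)} = -3$
$j{\left(u,f \right)} = \sqrt{f^{2} + u^{2}}$
$\frac{21009 + \sqrt{-19269 - 24519}}{O{\left(-136,166 \right)} + j{\left(212,b{\left(6,x{\left(-3 \right)} \right)} \right)}} = \frac{21009 + \sqrt{-19269 - 24519}}{166 + \sqrt{\left(-3\right)^{2} + 212^{2}}} = \frac{21009 + \sqrt{-43788}}{166 + \sqrt{9 + 44944}} = \frac{21009 + 2 i \sqrt{10947}}{166 + \sqrt{44953}}$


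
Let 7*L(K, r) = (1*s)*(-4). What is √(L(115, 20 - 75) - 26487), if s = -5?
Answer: I*√1297723/7 ≈ 162.74*I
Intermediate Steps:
L(K, r) = 20/7 (L(K, r) = ((1*(-5))*(-4))/7 = (-5*(-4))/7 = (⅐)*20 = 20/7)
√(L(115, 20 - 75) - 26487) = √(20/7 - 26487) = √(-185389/7) = I*√1297723/7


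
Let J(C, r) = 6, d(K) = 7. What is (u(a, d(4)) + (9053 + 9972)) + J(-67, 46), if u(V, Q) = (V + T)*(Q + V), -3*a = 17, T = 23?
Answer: 171487/9 ≈ 19054.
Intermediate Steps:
a = -17/3 (a = -⅓*17 = -17/3 ≈ -5.6667)
u(V, Q) = (23 + V)*(Q + V) (u(V, Q) = (V + 23)*(Q + V) = (23 + V)*(Q + V))
(u(a, d(4)) + (9053 + 9972)) + J(-67, 46) = (((-17/3)² + 23*7 + 23*(-17/3) + 7*(-17/3)) + (9053 + 9972)) + 6 = ((289/9 + 161 - 391/3 - 119/3) + 19025) + 6 = (208/9 + 19025) + 6 = 171433/9 + 6 = 171487/9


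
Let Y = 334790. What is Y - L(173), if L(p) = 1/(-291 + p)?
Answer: 39505221/118 ≈ 3.3479e+5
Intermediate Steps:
Y - L(173) = 334790 - 1/(-291 + 173) = 334790 - 1/(-118) = 334790 - 1*(-1/118) = 334790 + 1/118 = 39505221/118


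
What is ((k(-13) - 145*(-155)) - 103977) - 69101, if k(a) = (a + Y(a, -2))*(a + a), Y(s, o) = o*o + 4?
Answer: -150473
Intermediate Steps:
Y(s, o) = 4 + o² (Y(s, o) = o² + 4 = 4 + o²)
k(a) = 2*a*(8 + a) (k(a) = (a + (4 + (-2)²))*(a + a) = (a + (4 + 4))*(2*a) = (a + 8)*(2*a) = (8 + a)*(2*a) = 2*a*(8 + a))
((k(-13) - 145*(-155)) - 103977) - 69101 = ((2*(-13)*(8 - 13) - 145*(-155)) - 103977) - 69101 = ((2*(-13)*(-5) + 22475) - 103977) - 69101 = ((130 + 22475) - 103977) - 69101 = (22605 - 103977) - 69101 = -81372 - 69101 = -150473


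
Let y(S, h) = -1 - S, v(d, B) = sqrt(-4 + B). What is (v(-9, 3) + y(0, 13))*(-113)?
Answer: 113 - 113*I ≈ 113.0 - 113.0*I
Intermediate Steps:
(v(-9, 3) + y(0, 13))*(-113) = (sqrt(-4 + 3) + (-1 - 1*0))*(-113) = (sqrt(-1) + (-1 + 0))*(-113) = (I - 1)*(-113) = (-1 + I)*(-113) = 113 - 113*I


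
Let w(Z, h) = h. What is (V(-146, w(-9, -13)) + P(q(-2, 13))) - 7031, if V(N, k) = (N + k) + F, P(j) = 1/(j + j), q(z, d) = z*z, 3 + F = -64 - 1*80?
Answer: -58695/8 ≈ -7336.9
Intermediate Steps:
F = -147 (F = -3 + (-64 - 1*80) = -3 + (-64 - 80) = -3 - 144 = -147)
q(z, d) = z**2
P(j) = 1/(2*j)
V(N, k) = -147 + N + k (V(N, k) = (N + k) - 147 = -147 + N + k)
(V(-146, w(-9, -13)) + P(q(-2, 13))) - 7031 = ((-147 - 146 - 13) + 1/(2*((-2)**2))) - 7031 = (-306 + (1/2)/4) - 7031 = (-306 + (1/2)*(1/4)) - 7031 = (-306 + 1/8) - 7031 = -2447/8 - 7031 = -58695/8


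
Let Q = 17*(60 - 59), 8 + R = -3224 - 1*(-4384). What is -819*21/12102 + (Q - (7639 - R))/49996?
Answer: -39090881/25210483 ≈ -1.5506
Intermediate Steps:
R = 1152 (R = -8 + (-3224 - 1*(-4384)) = -8 + (-3224 + 4384) = -8 + 1160 = 1152)
Q = 17 (Q = 17*1 = 17)
-819*21/12102 + (Q - (7639 - R))/49996 = -819*21/12102 + (17 - (7639 - 1*1152))/49996 = -17199*1/12102 + (17 - (7639 - 1152))*(1/49996) = -5733/4034 + (17 - 1*6487)*(1/49996) = -5733/4034 + (17 - 6487)*(1/49996) = -5733/4034 - 6470*1/49996 = -5733/4034 - 3235/24998 = -39090881/25210483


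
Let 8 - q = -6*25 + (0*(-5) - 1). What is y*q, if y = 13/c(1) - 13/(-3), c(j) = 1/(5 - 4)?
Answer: 2756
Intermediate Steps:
c(j) = 1 (c(j) = 1/1 = 1)
q = 159 (q = 8 - (-6*25 + (0*(-5) - 1)) = 8 - (-150 + (0 - 1)) = 8 - (-150 - 1) = 8 - 1*(-151) = 8 + 151 = 159)
y = 52/3 (y = 13/1 - 13/(-3) = 13*1 - 13*(-⅓) = 13 + 13/3 = 52/3 ≈ 17.333)
y*q = (52/3)*159 = 2756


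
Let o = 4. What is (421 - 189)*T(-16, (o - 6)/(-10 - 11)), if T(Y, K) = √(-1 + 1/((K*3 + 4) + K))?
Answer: 116*I*√1633/23 ≈ 203.81*I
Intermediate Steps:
T(Y, K) = √(-1 + 1/(4 + 4*K)) (T(Y, K) = √(-1 + 1/((3*K + 4) + K)) = √(-1 + 1/((4 + 3*K) + K)) = √(-1 + 1/(4 + 4*K)))
(421 - 189)*T(-16, (o - 6)/(-10 - 11)) = (421 - 189)*(√((-3 - 4*(4 - 6)/(-10 - 11))/(1 + (4 - 6)/(-10 - 11)))/2) = 232*(√((-3 - (-8)/(-21))/(1 - 2/(-21)))/2) = 232*(√((-3 - (-8)*(-1)/21)/(1 - 2*(-1/21)))/2) = 232*(√((-3 - 4*2/21)/(1 + 2/21))/2) = 232*(√((-3 - 8/21)/(23/21))/2) = 232*(√((21/23)*(-71/21))/2) = 232*(√(-71/23)/2) = 232*((I*√1633/23)/2) = 232*(I*√1633/46) = 116*I*√1633/23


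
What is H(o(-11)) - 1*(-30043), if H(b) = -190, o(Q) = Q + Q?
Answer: 29853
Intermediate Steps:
o(Q) = 2*Q
H(o(-11)) - 1*(-30043) = -190 - 1*(-30043) = -190 + 30043 = 29853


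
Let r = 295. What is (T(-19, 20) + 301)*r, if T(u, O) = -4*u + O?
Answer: 117115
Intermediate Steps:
T(u, O) = O - 4*u
(T(-19, 20) + 301)*r = ((20 - 4*(-19)) + 301)*295 = ((20 + 76) + 301)*295 = (96 + 301)*295 = 397*295 = 117115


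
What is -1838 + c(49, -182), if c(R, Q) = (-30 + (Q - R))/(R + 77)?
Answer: -25761/14 ≈ -1840.1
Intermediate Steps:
c(R, Q) = (-30 + Q - R)/(77 + R)
-1838 + c(49, -182) = -1838 + (-30 - 182 - 1*49)/(77 + 49) = -1838 + (-30 - 182 - 49)/126 = -1838 + (1/126)*(-261) = -1838 - 29/14 = -25761/14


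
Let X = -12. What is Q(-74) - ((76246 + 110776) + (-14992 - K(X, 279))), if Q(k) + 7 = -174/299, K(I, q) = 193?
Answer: -51381530/299 ≈ -1.7184e+5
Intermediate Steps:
Q(k) = -2267/299 (Q(k) = -7 - 174/299 = -2267/299)
Q(-74) - ((76246 + 110776) + (-14992 - K(X, 279))) = -2267/299 - ((76246 + 110776) + (-14992 - 1*193)) = -2267/299 - (187022 + (-14992 - 193)) = -2267/299 - (187022 - 15185) = -2267/299 - 1*171837 = -2267/299 - 171837 = -51381530/299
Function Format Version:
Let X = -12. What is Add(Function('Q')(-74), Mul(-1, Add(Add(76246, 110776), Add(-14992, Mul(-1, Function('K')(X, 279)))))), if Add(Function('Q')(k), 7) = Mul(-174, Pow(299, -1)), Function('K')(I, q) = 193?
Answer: Rational(-51381530, 299) ≈ -1.7184e+5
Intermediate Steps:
Function('Q')(k) = Rational(-2267, 299) (Function('Q')(k) = Add(-7, Mul(-174, Pow(299, -1))) = Add(-7, Mul(-174, Rational(1, 299))) = Add(-7, Rational(-174, 299)) = Rational(-2267, 299))
Add(Function('Q')(-74), Mul(-1, Add(Add(76246, 110776), Add(-14992, Mul(-1, Function('K')(X, 279)))))) = Add(Rational(-2267, 299), Mul(-1, Add(Add(76246, 110776), Add(-14992, Mul(-1, 193))))) = Add(Rational(-2267, 299), Mul(-1, Add(187022, Add(-14992, -193)))) = Add(Rational(-2267, 299), Mul(-1, Add(187022, -15185))) = Add(Rational(-2267, 299), Mul(-1, 171837)) = Add(Rational(-2267, 299), -171837) = Rational(-51381530, 299)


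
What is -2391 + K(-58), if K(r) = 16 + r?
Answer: -2433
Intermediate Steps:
-2391 + K(-58) = -2391 + (16 - 58) = -2391 - 42 = -2433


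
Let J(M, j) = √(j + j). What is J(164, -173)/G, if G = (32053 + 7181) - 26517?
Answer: I*√346/12717 ≈ 0.0014627*I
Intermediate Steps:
J(M, j) = √2*√j (J(M, j) = √(2*j) = √2*√j)
G = 12717 (G = 39234 - 26517 = 12717)
J(164, -173)/G = (√2*√(-173))/12717 = (√2*(I*√173))*(1/12717) = (I*√346)*(1/12717) = I*√346/12717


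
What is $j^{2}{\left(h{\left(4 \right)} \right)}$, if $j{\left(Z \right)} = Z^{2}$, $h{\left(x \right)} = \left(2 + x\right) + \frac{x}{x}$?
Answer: $2401$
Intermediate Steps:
$h{\left(x \right)} = 3 + x$ ($h{\left(x \right)} = \left(2 + x\right) + 1 = 3 + x$)
$j^{2}{\left(h{\left(4 \right)} \right)} = \left(\left(3 + 4\right)^{2}\right)^{2} = \left(7^{2}\right)^{2} = 49^{2} = 2401$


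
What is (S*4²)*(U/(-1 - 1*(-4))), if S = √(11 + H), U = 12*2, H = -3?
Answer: 256*√2 ≈ 362.04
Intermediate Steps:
U = 24
S = 2*√2 (S = √(11 - 3) = √8 = 2*√2 ≈ 2.8284)
(S*4²)*(U/(-1 - 1*(-4))) = ((2*√2)*4²)*(24/(-1 - 1*(-4))) = ((2*√2)*16)*(24/(-1 + 4)) = (32*√2)*(24/3) = (32*√2)*(24*(⅓)) = (32*√2)*8 = 256*√2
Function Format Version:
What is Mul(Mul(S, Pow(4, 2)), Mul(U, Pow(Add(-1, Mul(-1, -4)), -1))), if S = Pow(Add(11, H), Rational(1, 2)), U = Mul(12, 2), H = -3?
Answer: Mul(256, Pow(2, Rational(1, 2))) ≈ 362.04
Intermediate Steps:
U = 24
S = Mul(2, Pow(2, Rational(1, 2))) (S = Pow(Add(11, -3), Rational(1, 2)) = Pow(8, Rational(1, 2)) = Mul(2, Pow(2, Rational(1, 2))) ≈ 2.8284)
Mul(Mul(S, Pow(4, 2)), Mul(U, Pow(Add(-1, Mul(-1, -4)), -1))) = Mul(Mul(Mul(2, Pow(2, Rational(1, 2))), Pow(4, 2)), Mul(24, Pow(Add(-1, Mul(-1, -4)), -1))) = Mul(Mul(Mul(2, Pow(2, Rational(1, 2))), 16), Mul(24, Pow(Add(-1, 4), -1))) = Mul(Mul(32, Pow(2, Rational(1, 2))), Mul(24, Pow(3, -1))) = Mul(Mul(32, Pow(2, Rational(1, 2))), Mul(24, Rational(1, 3))) = Mul(Mul(32, Pow(2, Rational(1, 2))), 8) = Mul(256, Pow(2, Rational(1, 2)))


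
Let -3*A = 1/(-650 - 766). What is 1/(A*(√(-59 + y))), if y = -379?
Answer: -708*I*√438/73 ≈ -202.98*I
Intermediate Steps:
A = 1/4248 (A = -1/(3*(-650 - 766)) = -⅓/(-1416) = -⅓*(-1/1416) = 1/4248 ≈ 0.00023540)
1/(A*(√(-59 + y))) = 1/((1/4248)*(√(-59 - 379))) = 4248/(√(-438)) = 4248/((I*√438)) = 4248*(-I*√438/438) = -708*I*√438/73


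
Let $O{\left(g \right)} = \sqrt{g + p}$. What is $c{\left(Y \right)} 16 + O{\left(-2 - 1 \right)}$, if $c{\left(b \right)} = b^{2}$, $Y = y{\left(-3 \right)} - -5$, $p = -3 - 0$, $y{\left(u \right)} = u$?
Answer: $64 + i \sqrt{6} \approx 64.0 + 2.4495 i$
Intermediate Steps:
$p = -3$ ($p = -3 + 0 = -3$)
$O{\left(g \right)} = \sqrt{-3 + g}$ ($O{\left(g \right)} = \sqrt{g - 3} = \sqrt{-3 + g}$)
$Y = 2$ ($Y = -3 - -5 = -3 + 5 = 2$)
$c{\left(Y \right)} 16 + O{\left(-2 - 1 \right)} = 2^{2} \cdot 16 + \sqrt{-3 - 3} = 4 \cdot 16 + \sqrt{-3 - 3} = 64 + \sqrt{-3 - 3} = 64 + \sqrt{-6} = 64 + i \sqrt{6}$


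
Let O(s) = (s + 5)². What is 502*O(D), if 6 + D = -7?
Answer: 32128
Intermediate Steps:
D = -13 (D = -6 - 7 = -13)
O(s) = (5 + s)²
502*O(D) = 502*(5 - 13)² = 502*(-8)² = 502*64 = 32128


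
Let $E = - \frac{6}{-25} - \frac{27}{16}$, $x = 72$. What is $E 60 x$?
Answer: $- \frac{31266}{5} \approx -6253.2$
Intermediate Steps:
$E = - \frac{579}{400}$ ($E = \left(-6\right) \left(- \frac{1}{25}\right) - \frac{27}{16} = \frac{6}{25} - \frac{27}{16} = - \frac{579}{400} \approx -1.4475$)
$E 60 x = \left(- \frac{579}{400}\right) 60 \cdot 72 = \left(- \frac{1737}{20}\right) 72 = - \frac{31266}{5}$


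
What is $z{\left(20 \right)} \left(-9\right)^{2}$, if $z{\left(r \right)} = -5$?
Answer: $-405$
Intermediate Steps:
$z{\left(20 \right)} \left(-9\right)^{2} = - 5 \left(-9\right)^{2} = \left(-5\right) 81 = -405$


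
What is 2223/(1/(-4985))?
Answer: -11081655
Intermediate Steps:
2223/(1/(-4985)) = 2223/(-1/4985) = 2223*(-4985) = -11081655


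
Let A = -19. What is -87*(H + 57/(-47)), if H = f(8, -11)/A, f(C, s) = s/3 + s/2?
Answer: 113477/1786 ≈ 63.537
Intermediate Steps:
f(C, s) = 5*s/6 (f(C, s) = s*(⅓) + s*(½) = s/3 + s/2 = 5*s/6)
H = 55/114 (H = ((⅚)*(-11))/(-19) = -55/6*(-1/19) = 55/114 ≈ 0.48246)
-87*(H + 57/(-47)) = -87*(55/114 + 57/(-47)) = -87*(55/114 + 57*(-1/47)) = -87*(55/114 - 57/47) = -87*(-3913/5358) = 113477/1786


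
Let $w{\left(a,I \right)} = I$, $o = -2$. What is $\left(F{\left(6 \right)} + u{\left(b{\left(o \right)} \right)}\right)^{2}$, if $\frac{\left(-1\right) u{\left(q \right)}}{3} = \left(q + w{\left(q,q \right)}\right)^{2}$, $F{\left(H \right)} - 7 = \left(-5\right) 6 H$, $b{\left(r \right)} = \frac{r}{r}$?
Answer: $34225$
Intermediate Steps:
$b{\left(r \right)} = 1$
$F{\left(H \right)} = 7 - 30 H$ ($F{\left(H \right)} = 7 + \left(-5\right) 6 H = 7 - 30 H$)
$u{\left(q \right)} = - 12 q^{2}$ ($u{\left(q \right)} = - 3 \left(q + q\right)^{2} = - 3 \left(2 q\right)^{2} = - 3 \cdot 4 q^{2} = - 12 q^{2}$)
$\left(F{\left(6 \right)} + u{\left(b{\left(o \right)} \right)}\right)^{2} = \left(\left(7 - 180\right) - 12 \cdot 1^{2}\right)^{2} = \left(\left(7 - 180\right) - 12\right)^{2} = \left(-173 - 12\right)^{2} = \left(-185\right)^{2} = 34225$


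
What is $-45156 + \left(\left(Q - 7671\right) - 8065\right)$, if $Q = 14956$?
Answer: $-45936$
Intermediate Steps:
$-45156 + \left(\left(Q - 7671\right) - 8065\right) = -45156 + \left(\left(14956 - 7671\right) - 8065\right) = -45156 + \left(7285 - 8065\right) = -45156 - 780 = -45936$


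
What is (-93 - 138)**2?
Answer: 53361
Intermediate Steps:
(-93 - 138)**2 = (-231)**2 = 53361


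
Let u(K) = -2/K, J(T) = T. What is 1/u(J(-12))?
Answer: 6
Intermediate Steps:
1/u(J(-12)) = 1/(-2/(-12)) = 1/(-2*(-1/12)) = 1/(⅙) = 6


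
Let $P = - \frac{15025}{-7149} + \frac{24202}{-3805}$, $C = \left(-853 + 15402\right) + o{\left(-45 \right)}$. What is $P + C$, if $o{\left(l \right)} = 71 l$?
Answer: $\frac{308735033557}{27201945} \approx 11350.0$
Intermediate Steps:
$C = 11354$ ($C = \left(-853 + 15402\right) + 71 \left(-45\right) = 14549 - 3195 = 11354$)
$P = - \frac{115849973}{27201945}$ ($P = \left(-15025\right) \left(- \frac{1}{7149}\right) + 24202 \left(- \frac{1}{3805}\right) = \frac{15025}{7149} - \frac{24202}{3805} = - \frac{115849973}{27201945} \approx -4.2589$)
$P + C = - \frac{115849973}{27201945} + 11354 = \frac{308735033557}{27201945}$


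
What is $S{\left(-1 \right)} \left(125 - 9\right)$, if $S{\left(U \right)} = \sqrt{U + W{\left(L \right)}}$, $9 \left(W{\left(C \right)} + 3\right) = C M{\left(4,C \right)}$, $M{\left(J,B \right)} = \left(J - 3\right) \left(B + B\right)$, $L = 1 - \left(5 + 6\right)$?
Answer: $\frac{232 \sqrt{41}}{3} \approx 495.17$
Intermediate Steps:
$L = -10$ ($L = 1 - 11 = -10$)
$M{\left(J,B \right)} = 2 B \left(-3 + J\right)$ ($M{\left(J,B \right)} = \left(-3 + J\right) 2 B = 2 B \left(-3 + J\right)$)
$W{\left(C \right)} = -3 + \frac{2 C^{2}}{9}$ ($W{\left(C \right)} = -3 + \frac{C 2 C \left(-3 + 4\right)}{9} = -3 + \frac{C 2 C 1}{9} = -3 + \frac{C 2 C}{9} = -3 + \frac{2 C^{2}}{9}$)
$S{\left(U \right)} = \sqrt{\frac{173}{9} + U}$ ($S{\left(U \right)} = \sqrt{U - \left(3 - \frac{2 \left(-10\right)^{2}}{9}\right)} = \sqrt{U + \left(-3 + \frac{2}{9} \cdot 100\right)} = \sqrt{U + \left(-3 + \frac{200}{9}\right)} = \sqrt{U + \frac{173}{9}} = \sqrt{\frac{173}{9} + U}$)
$S{\left(-1 \right)} \left(125 - 9\right) = \frac{\sqrt{173 + 9 \left(-1\right)}}{3} \left(125 - 9\right) = \frac{\sqrt{173 - 9}}{3} \cdot 116 = \frac{\sqrt{164}}{3} \cdot 116 = \frac{2 \sqrt{41}}{3} \cdot 116 = \frac{232 \sqrt{41}}{3}$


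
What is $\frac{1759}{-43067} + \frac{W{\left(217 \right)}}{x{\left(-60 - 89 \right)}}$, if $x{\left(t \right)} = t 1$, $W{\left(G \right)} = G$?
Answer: $- \frac{9607630}{6416983} \approx -1.4972$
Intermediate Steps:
$x{\left(t \right)} = t$
$\frac{1759}{-43067} + \frac{W{\left(217 \right)}}{x{\left(-60 - 89 \right)}} = \frac{1759}{-43067} + \frac{217}{-60 - 89} = 1759 \left(- \frac{1}{43067}\right) + \frac{217}{-60 - 89} = - \frac{1759}{43067} + \frac{217}{-149} = - \frac{1759}{43067} + 217 \left(- \frac{1}{149}\right) = - \frac{1759}{43067} - \frac{217}{149} = - \frac{9607630}{6416983}$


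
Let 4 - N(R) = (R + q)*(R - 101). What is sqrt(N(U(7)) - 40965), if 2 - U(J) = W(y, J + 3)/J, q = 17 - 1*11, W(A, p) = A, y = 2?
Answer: I*sqrt(1969559)/7 ≈ 200.49*I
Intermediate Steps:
q = 6 (q = 17 - 11 = 6)
U(J) = 2 - 2/J
N(R) = 4 - (-101 + R)*(6 + R) (N(R) = 4 - (R + 6)*(R - 101) = 4 - (6 + R)*(-101 + R) = 4 - (-101 + R)*(6 + R))
sqrt(N(U(7)) - 40965) = sqrt((610 - (2 - 2/7)**2 + 95*(2 - 2/7)) - 40965) = sqrt((610 - (12/7)**2 + 95*(12/7)) - 40965) = sqrt((610 - 1*144/49 + 1140/7) - 40965) = sqrt((610 - 144/49 + 1140/7) - 40965) = sqrt(37726/49 - 40965) = sqrt(-1969559/49) = I*sqrt(1969559)/7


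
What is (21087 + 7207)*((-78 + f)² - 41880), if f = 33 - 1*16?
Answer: -1079670746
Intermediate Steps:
f = 17 (f = 33 - 16 = 17)
(21087 + 7207)*((-78 + f)² - 41880) = (21087 + 7207)*((-78 + 17)² - 41880) = 28294*((-61)² - 41880) = 28294*(3721 - 41880) = 28294*(-38159) = -1079670746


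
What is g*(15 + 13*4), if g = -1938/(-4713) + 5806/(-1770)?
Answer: -267256501/1390335 ≈ -192.22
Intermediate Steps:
g = -3988903/1390335 (g = -1938*(-1/4713) + 5806*(-1/1770) = 646/1571 - 2903/885 = -3988903/1390335 ≈ -2.8690)
g*(15 + 13*4) = -3988903*(15 + 13*4)/1390335 = -3988903*(15 + 52)/1390335 = -3988903/1390335*67 = -267256501/1390335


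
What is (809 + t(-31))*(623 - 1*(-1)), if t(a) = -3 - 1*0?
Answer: 502944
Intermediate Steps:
t(a) = -3 (t(a) = -3 + 0 = -3)
(809 + t(-31))*(623 - 1*(-1)) = (809 - 3)*(623 - 1*(-1)) = 806*(623 + 1) = 806*624 = 502944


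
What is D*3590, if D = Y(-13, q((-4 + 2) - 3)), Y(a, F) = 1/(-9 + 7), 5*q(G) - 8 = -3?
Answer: -1795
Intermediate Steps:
q(G) = 1 (q(G) = 8/5 + (1/5)*(-3) = 8/5 - 3/5 = 1)
Y(a, F) = -1/2 (Y(a, F) = 1/(-2) = -1/2)
D = -1/2 ≈ -0.50000
D*3590 = -1/2*3590 = -1795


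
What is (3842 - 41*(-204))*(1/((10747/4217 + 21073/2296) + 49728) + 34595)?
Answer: 203360021726033681722/481591572849 ≈ 4.2227e+8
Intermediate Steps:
(3842 - 41*(-204))*(1/((10747/4217 + 21073/2296) + 49728) + 34595) = (3842 + 8364)*(1/((10747*(1/4217) + 21073*(1/2296)) + 49728) + 34595) = 12206*(1/((10747/4217 + 21073/2296) + 49728) + 34595) = 12206*(1/(113539953/9682232 + 49728) + 34595) = 12206*(1/(481591572849/9682232) + 34595) = 12206*(9682232/481591572849 + 34595) = 12206*(16660660472393387/481591572849) = 203360021726033681722/481591572849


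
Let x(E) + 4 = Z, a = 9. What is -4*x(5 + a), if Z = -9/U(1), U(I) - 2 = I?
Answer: 28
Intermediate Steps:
U(I) = 2 + I
Z = -3 (Z = -9/(2 + 1) = -9/3 = -9*⅓ = -3)
x(E) = -7 (x(E) = -4 - 3 = -7)
-4*x(5 + a) = -4*(-7) = 28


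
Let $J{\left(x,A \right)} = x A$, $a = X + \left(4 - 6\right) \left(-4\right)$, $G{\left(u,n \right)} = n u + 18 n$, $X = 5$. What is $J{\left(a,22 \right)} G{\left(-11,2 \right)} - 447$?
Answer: $3557$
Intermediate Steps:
$G{\left(u,n \right)} = 18 n + n u$
$a = 13$ ($a = 5 + \left(4 - 6\right) \left(-4\right) = 5 - -8 = 5 + 8 = 13$)
$J{\left(x,A \right)} = A x$
$J{\left(a,22 \right)} G{\left(-11,2 \right)} - 447 = 22 \cdot 13 \cdot 2 \left(18 - 11\right) - 447 = 286 \cdot 2 \cdot 7 - 447 = 286 \cdot 14 - 447 = 4004 - 447 = 3557$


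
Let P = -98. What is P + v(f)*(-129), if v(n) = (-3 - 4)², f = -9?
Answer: -6419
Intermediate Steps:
v(n) = 49 (v(n) = (-7)² = 49)
P + v(f)*(-129) = -98 + 49*(-129) = -98 - 6321 = -6419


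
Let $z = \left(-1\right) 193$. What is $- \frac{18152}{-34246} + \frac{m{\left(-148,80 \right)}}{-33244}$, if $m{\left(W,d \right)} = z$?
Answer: $\frac{305027283}{569237012} \approx 0.53585$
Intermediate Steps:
$z = -193$
$m{\left(W,d \right)} = -193$
$- \frac{18152}{-34246} + \frac{m{\left(-148,80 \right)}}{-33244} = - \frac{18152}{-34246} - \frac{193}{-33244} = \left(-18152\right) \left(- \frac{1}{34246}\right) - - \frac{193}{33244} = \frac{9076}{17123} + \frac{193}{33244} = \frac{305027283}{569237012}$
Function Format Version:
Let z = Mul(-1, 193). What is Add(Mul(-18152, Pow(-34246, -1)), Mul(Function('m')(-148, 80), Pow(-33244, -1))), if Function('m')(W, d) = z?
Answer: Rational(305027283, 569237012) ≈ 0.53585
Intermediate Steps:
z = -193
Function('m')(W, d) = -193
Add(Mul(-18152, Pow(-34246, -1)), Mul(Function('m')(-148, 80), Pow(-33244, -1))) = Add(Mul(-18152, Pow(-34246, -1)), Mul(-193, Pow(-33244, -1))) = Add(Mul(-18152, Rational(-1, 34246)), Mul(-193, Rational(-1, 33244))) = Add(Rational(9076, 17123), Rational(193, 33244)) = Rational(305027283, 569237012)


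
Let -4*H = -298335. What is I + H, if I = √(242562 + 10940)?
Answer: 298335/4 + √253502 ≈ 75087.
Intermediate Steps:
H = 298335/4 (H = -¼*(-298335) = 298335/4 ≈ 74584.)
I = √253502 ≈ 503.49
I + H = √253502 + 298335/4 = 298335/4 + √253502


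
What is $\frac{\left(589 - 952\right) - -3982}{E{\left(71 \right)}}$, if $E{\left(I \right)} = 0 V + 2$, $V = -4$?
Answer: $\frac{3619}{2} \approx 1809.5$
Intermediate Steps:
$E{\left(I \right)} = 2$ ($E{\left(I \right)} = 0 \left(-4\right) + 2 = 0 + 2 = 2$)
$\frac{\left(589 - 952\right) - -3982}{E{\left(71 \right)}} = \frac{\left(589 - 952\right) - -3982}{2} = \left(\left(589 - 952\right) + 3982\right) \frac{1}{2} = \left(-363 + 3982\right) \frac{1}{2} = 3619 \cdot \frac{1}{2} = \frac{3619}{2}$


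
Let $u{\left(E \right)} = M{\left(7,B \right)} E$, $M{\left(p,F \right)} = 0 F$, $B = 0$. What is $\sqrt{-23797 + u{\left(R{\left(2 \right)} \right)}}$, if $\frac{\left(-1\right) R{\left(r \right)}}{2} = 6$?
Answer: $i \sqrt{23797} \approx 154.26 i$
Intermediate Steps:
$R{\left(r \right)} = -12$ ($R{\left(r \right)} = \left(-2\right) 6 = -12$)
$M{\left(p,F \right)} = 0$
$u{\left(E \right)} = 0$ ($u{\left(E \right)} = 0 E = 0$)
$\sqrt{-23797 + u{\left(R{\left(2 \right)} \right)}} = \sqrt{-23797 + 0} = \sqrt{-23797} = i \sqrt{23797}$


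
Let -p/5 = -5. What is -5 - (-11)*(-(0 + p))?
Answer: -280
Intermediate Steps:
p = 25 (p = -5*(-5) = 25)
-5 - (-11)*(-(0 + p)) = -5 - (-11)*(-(0 + 25)) = -5 - (-11)*(-1*25) = -5 - (-11)*(-25) = -5 - 11*25 = -5 - 275 = -280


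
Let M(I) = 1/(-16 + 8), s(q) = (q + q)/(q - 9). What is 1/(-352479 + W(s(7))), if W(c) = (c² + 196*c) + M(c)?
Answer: -8/2830417 ≈ -2.8264e-6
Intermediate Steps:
s(q) = 2*q/(-9 + q) (s(q) = (2*q)/(-9 + q) = 2*q/(-9 + q))
M(I) = -⅛ (M(I) = 1/(-8) = -⅛)
W(c) = -⅛ + c² + 196*c (W(c) = (c² + 196*c) - ⅛ = -⅛ + c² + 196*c)
1/(-352479 + W(s(7))) = 1/(-352479 + (-⅛ + (2*7/(-9 + 7))² + 196*(2*7/(-9 + 7)))) = 1/(-352479 + (-⅛ + (2*7/(-2))² + 196*(2*7/(-2)))) = 1/(-352479 + (-⅛ + (2*7*(-½))² + 196*(2*7*(-½)))) = 1/(-352479 + (-⅛ + (-7)² + 196*(-7))) = 1/(-352479 + (-⅛ + 49 - 1372)) = 1/(-352479 - 10585/8) = 1/(-2830417/8) = -8/2830417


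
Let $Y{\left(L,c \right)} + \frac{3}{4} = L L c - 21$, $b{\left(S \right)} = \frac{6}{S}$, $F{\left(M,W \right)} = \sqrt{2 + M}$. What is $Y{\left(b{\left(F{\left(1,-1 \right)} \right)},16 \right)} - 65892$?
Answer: $- \frac{262887}{4} \approx -65722.0$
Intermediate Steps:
$Y{\left(L,c \right)} = - \frac{87}{4} + c L^{2}$ ($Y{\left(L,c \right)} = - \frac{3}{4} + \left(L L c - 21\right) = - \frac{3}{4} + \left(L^{2} c - 21\right) = - \frac{3}{4} + \left(c L^{2} - 21\right) = - \frac{3}{4} + \left(-21 + c L^{2}\right) = - \frac{87}{4} + c L^{2}$)
$Y{\left(b{\left(F{\left(1,-1 \right)} \right)},16 \right)} - 65892 = \left(- \frac{87}{4} + 16 \left(\frac{6}{\sqrt{2 + 1}}\right)^{2}\right) - 65892 = \left(- \frac{87}{4} + 16 \left(\frac{6}{\sqrt{3}}\right)^{2}\right) - 65892 = \left(- \frac{87}{4} + 16 \left(6 \frac{\sqrt{3}}{3}\right)^{2}\right) - 65892 = \left(- \frac{87}{4} + 16 \left(2 \sqrt{3}\right)^{2}\right) - 65892 = \left(- \frac{87}{4} + 16 \cdot 12\right) - 65892 = \left(- \frac{87}{4} + 192\right) - 65892 = \frac{681}{4} - 65892 = - \frac{262887}{4}$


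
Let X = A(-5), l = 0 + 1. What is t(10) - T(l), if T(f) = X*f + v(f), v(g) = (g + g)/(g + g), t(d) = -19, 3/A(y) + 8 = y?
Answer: -257/13 ≈ -19.769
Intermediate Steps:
A(y) = 3/(-8 + y)
l = 1
X = -3/13 (X = 3/(-8 - 5) = 3/(-13) = 3*(-1/13) = -3/13 ≈ -0.23077)
v(g) = 1 (v(g) = (2*g)/((2*g)) = (2*g)*(1/(2*g)) = 1)
T(f) = 1 - 3*f/13 (T(f) = -3*f/13 + 1 = 1 - 3*f/13)
t(10) - T(l) = -19 - (1 - 3/13*1) = -19 - (1 - 3/13) = -19 - 1*10/13 = -19 - 10/13 = -257/13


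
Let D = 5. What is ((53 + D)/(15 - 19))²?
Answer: 841/4 ≈ 210.25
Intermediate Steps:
((53 + D)/(15 - 19))² = ((53 + 5)/(15 - 19))² = (58/(-4))² = (58*(-¼))² = (-29/2)² = 841/4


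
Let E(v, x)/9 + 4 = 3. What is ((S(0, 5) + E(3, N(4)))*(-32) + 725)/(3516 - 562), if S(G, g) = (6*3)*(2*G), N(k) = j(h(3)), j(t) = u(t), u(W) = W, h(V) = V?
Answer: 1013/2954 ≈ 0.34293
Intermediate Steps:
j(t) = t
N(k) = 3
S(G, g) = 36*G (S(G, g) = 18*(2*G) = 36*G)
E(v, x) = -9 (E(v, x) = -36 + 9*3 = -36 + 27 = -9)
((S(0, 5) + E(3, N(4)))*(-32) + 725)/(3516 - 562) = ((36*0 - 9)*(-32) + 725)/(3516 - 562) = ((0 - 9)*(-32) + 725)/2954 = (-9*(-32) + 725)*(1/2954) = (288 + 725)*(1/2954) = 1013*(1/2954) = 1013/2954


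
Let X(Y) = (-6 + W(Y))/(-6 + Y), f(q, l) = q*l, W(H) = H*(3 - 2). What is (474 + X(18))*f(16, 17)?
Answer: 129200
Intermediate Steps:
W(H) = H (W(H) = H*1 = H)
f(q, l) = l*q
X(Y) = 1 (X(Y) = (-6 + Y)/(-6 + Y) = 1)
(474 + X(18))*f(16, 17) = (474 + 1)*(17*16) = 475*272 = 129200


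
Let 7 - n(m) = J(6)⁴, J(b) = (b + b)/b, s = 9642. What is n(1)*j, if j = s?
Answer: -86778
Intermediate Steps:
j = 9642
J(b) = 2 (J(b) = (2*b)/b = 2)
n(m) = -9 (n(m) = 7 - 1*2⁴ = 7 - 1*16 = 7 - 16 = -9)
n(1)*j = -9*9642 = -86778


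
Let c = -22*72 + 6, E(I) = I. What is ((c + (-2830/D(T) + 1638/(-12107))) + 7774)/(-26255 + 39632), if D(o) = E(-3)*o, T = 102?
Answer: 126309577/272298537 ≈ 0.46386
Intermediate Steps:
c = -1578 (c = -1584 + 6 = -1578)
D(o) = -3*o
((c + (-2830/D(T) + 1638/(-12107))) + 7774)/(-26255 + 39632) = ((-1578 + (-2830/((-3*102)) + 1638/(-12107))) + 7774)/(-26255 + 39632) = ((-1578 + (-2830/(-306) + 1638*(-1/12107))) + 7774)/13377 = ((-1578 + (-2830*(-1/306) - 1638/12107)) + 7774)*(1/13377) = ((-1578 + (1415/153 - 1638/12107)) + 7774)*(1/13377) = ((-1578 + 16880791/1852371) + 7774)*(1/13377) = (-2906160647/1852371 + 7774)*(1/13377) = (11494171507/1852371)*(1/13377) = 126309577/272298537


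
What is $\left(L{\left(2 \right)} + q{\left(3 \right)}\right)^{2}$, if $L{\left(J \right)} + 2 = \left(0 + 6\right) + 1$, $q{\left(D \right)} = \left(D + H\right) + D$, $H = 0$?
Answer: $121$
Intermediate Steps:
$q{\left(D \right)} = 2 D$ ($q{\left(D \right)} = \left(D + 0\right) + D = D + D = 2 D$)
$L{\left(J \right)} = 5$ ($L{\left(J \right)} = -2 + \left(\left(0 + 6\right) + 1\right) = -2 + \left(6 + 1\right) = -2 + 7 = 5$)
$\left(L{\left(2 \right)} + q{\left(3 \right)}\right)^{2} = \left(5 + 2 \cdot 3\right)^{2} = \left(5 + 6\right)^{2} = 11^{2} = 121$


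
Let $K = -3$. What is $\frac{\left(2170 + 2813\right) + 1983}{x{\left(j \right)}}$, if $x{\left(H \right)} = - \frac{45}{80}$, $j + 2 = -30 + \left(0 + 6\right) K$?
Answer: $-12384$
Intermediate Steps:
$j = -50$ ($j = -2 - \left(30 - \left(0 + 6\right) \left(-3\right)\right) = -2 + \left(-30 + 6 \left(-3\right)\right) = -2 - 48 = -50$)
$x{\left(H \right)} = - \frac{9}{16}$ ($x{\left(H \right)} = \left(-45\right) \frac{1}{80} = - \frac{9}{16}$)
$\frac{\left(2170 + 2813\right) + 1983}{x{\left(j \right)}} = \frac{\left(2170 + 2813\right) + 1983}{- \frac{9}{16}} = \left(4983 + 1983\right) \left(- \frac{16}{9}\right) = 6966 \left(- \frac{16}{9}\right) = -12384$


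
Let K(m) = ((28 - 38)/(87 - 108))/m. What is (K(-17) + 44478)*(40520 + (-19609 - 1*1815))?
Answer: 43316919008/51 ≈ 8.4935e+8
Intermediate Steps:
K(m) = 10/(21*m) (K(m) = (-10/(-21))/m = (-10*(-1/21))/m = 10/(21*m))
(K(-17) + 44478)*(40520 + (-19609 - 1*1815)) = ((10/21)/(-17) + 44478)*(40520 + (-19609 - 1*1815)) = ((10/21)*(-1/17) + 44478)*(40520 + (-19609 - 1815)) = (-10/357 + 44478)*(40520 - 21424) = (15878636/357)*19096 = 43316919008/51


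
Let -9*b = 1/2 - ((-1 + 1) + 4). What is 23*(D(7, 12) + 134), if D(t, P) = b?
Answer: 55637/18 ≈ 3090.9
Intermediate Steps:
b = 7/18 (b = -(1/2 - ((-1 + 1) + 4))/9 = -(½ - (0 + 4))/9 = -(½ - 1*4)/9 = -(½ - 4)/9 = -⅑*(-7/2) = 7/18 ≈ 0.38889)
D(t, P) = 7/18
23*(D(7, 12) + 134) = 23*(7/18 + 134) = 23*(2419/18) = 55637/18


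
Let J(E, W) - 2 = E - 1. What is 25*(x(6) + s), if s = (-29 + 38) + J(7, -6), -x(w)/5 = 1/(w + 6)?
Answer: 4975/12 ≈ 414.58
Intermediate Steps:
J(E, W) = 1 + E (J(E, W) = 2 + (E - 1) = 2 + (-1 + E) = 1 + E)
x(w) = -5/(6 + w) (x(w) = -5/(w + 6) = -5/(6 + w))
s = 17 (s = (-29 + 38) + (1 + 7) = 9 + 8 = 17)
25*(x(6) + s) = 25*(-5/(6 + 6) + 17) = 25*(-5/12 + 17) = 25*(199/12) = 4975/12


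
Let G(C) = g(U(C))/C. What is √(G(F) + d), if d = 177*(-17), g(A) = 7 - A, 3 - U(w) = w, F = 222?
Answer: 7*I*√756354/111 ≈ 54.845*I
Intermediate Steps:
U(w) = 3 - w
G(C) = (4 + C)/C (G(C) = (7 - (3 - C))/C = (7 + (-3 + C))/C = (4 + C)/C)
d = -3009
√(G(F) + d) = √((4 + 222)/222 - 3009) = √((1/222)*226 - 3009) = √(113/111 - 3009) = √(-333886/111) = 7*I*√756354/111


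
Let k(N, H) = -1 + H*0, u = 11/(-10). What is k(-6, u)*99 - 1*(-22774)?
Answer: 22675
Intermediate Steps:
u = -11/10 (u = 11*(-⅒) = -11/10 ≈ -1.1000)
k(N, H) = -1 (k(N, H) = -1 + 0 = -1)
k(-6, u)*99 - 1*(-22774) = -1*99 - 1*(-22774) = -99 + 22774 = 22675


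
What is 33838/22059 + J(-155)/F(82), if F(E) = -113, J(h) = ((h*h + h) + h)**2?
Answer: -12406004798581/2492667 ≈ -4.9770e+6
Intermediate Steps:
J(h) = (h**2 + 2*h)**2 (J(h) = ((h**2 + h) + h)**2 = ((h + h**2) + h)**2 = (h**2 + 2*h)**2)
33838/22059 + J(-155)/F(82) = 33838/22059 + ((-155)**2*(2 - 155)**2)/(-113) = 33838*(1/22059) + (24025*(-153)**2)*(-1/113) = 33838/22059 + (24025*23409)*(-1/113) = 33838/22059 + 562401225*(-1/113) = 33838/22059 - 562401225/113 = -12406004798581/2492667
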